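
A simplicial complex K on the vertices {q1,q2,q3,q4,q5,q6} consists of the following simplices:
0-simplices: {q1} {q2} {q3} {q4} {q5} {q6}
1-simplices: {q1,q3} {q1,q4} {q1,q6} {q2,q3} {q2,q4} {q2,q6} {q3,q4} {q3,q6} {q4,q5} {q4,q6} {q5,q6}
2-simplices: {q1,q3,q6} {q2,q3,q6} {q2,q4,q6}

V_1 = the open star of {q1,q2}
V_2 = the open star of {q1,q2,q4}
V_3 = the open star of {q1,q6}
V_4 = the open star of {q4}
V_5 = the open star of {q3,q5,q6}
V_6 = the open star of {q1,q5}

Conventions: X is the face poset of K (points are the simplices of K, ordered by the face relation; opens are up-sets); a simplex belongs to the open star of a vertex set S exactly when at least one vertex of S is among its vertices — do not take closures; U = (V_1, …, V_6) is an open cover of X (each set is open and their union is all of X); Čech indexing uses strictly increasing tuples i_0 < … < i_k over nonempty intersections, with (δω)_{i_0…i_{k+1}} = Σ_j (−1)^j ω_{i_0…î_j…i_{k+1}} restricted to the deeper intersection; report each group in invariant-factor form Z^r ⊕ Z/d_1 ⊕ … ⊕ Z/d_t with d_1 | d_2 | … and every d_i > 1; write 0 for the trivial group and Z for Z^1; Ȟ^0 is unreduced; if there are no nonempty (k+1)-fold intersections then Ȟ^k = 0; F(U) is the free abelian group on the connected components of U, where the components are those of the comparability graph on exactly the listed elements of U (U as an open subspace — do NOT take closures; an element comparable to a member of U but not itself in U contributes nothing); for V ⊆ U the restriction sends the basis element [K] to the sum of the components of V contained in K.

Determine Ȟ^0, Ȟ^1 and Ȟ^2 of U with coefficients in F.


cover nerve:
  V1={{q1},{q2},{q1,q3},{q1,q4},{q1,q6},{q2,q3},{q2,q4},{q2,q6},{q1,q3,q6},{q2,q3,q6},{q2,q4,q6}} V2={{q1},{q2},{q4},{q1,q3},{q1,q4},{q1,q6},{q2,q3},{q2,q4},{q2,q6},{q3,q4},{q4,q5},{q4,q6},{q1,q3,q6},{q2,q3,q6},{q2,q4,q6}} V3={{q1},{q6},{q1,q3},{q1,q4},{q1,q6},{q2,q6},{q3,q6},{q4,q6},{q5,q6},{q1,q3,q6},{q2,q3,q6},{q2,q4,q6}} V4={{q4},{q1,q4},{q2,q4},{q3,q4},{q4,q5},{q4,q6},{q2,q4,q6}} V5={{q3},{q5},{q6},{q1,q3},{q1,q6},{q2,q3},{q2,q6},{q3,q4},{q3,q6},{q4,q5},{q4,q6},{q5,q6},{q1,q3,q6},{q2,q3,q6},{q2,q4,q6}} V6={{q1},{q5},{q1,q3},{q1,q4},{q1,q6},{q4,q5},{q5,q6},{q1,q3,q6}}
  V12={{q1},{q2},{q1,q3},{q1,q4},{q1,q6},{q2,q3},{q2,q4},{q2,q6},{q1,q3,q6},{q2,q3,q6},{q2,q4,q6}} V13={{q1},{q1,q3},{q1,q4},{q1,q6},{q2,q6},{q1,q3,q6},{q2,q3,q6},{q2,q4,q6}} V14={{q1,q4},{q2,q4},{q2,q4,q6}} V15={{q1,q3},{q1,q6},{q2,q3},{q2,q6},{q1,q3,q6},{q2,q3,q6},{q2,q4,q6}} V16={{q1},{q1,q3},{q1,q4},{q1,q6},{q1,q3,q6}} V23={{q1},{q1,q3},{q1,q4},{q1,q6},{q2,q6},{q4,q6},{q1,q3,q6},{q2,q3,q6},{q2,q4,q6}} V24={{q4},{q1,q4},{q2,q4},{q3,q4},{q4,q5},{q4,q6},{q2,q4,q6}} V25={{q1,q3},{q1,q6},{q2,q3},{q2,q6},{q3,q4},{q4,q5},{q4,q6},{q1,q3,q6},{q2,q3,q6},{q2,q4,q6}} V26={{q1},{q1,q3},{q1,q4},{q1,q6},{q4,q5},{q1,q3,q6}} V34={{q1,q4},{q4,q6},{q2,q4,q6}} V35={{q6},{q1,q3},{q1,q6},{q2,q6},{q3,q6},{q4,q6},{q5,q6},{q1,q3,q6},{q2,q3,q6},{q2,q4,q6}} V36={{q1},{q1,q3},{q1,q4},{q1,q6},{q5,q6},{q1,q3,q6}} V45={{q3,q4},{q4,q5},{q4,q6},{q2,q4,q6}} V46={{q1,q4},{q4,q5}} V56={{q5},{q1,q3},{q1,q6},{q4,q5},{q5,q6},{q1,q3,q6}}
  V123={{q1},{q1,q3},{q1,q4},{q1,q6},{q2,q6},{q1,q3,q6},{q2,q3,q6},{q2,q4,q6}} V124={{q1,q4},{q2,q4},{q2,q4,q6}} V125={{q1,q3},{q1,q6},{q2,q3},{q2,q6},{q1,q3,q6},{q2,q3,q6},{q2,q4,q6}} V126={{q1},{q1,q3},{q1,q4},{q1,q6},{q1,q3,q6}} V134={{q1,q4},{q2,q4,q6}} V135={{q1,q3},{q1,q6},{q2,q6},{q1,q3,q6},{q2,q3,q6},{q2,q4,q6}} V136={{q1},{q1,q3},{q1,q4},{q1,q6},{q1,q3,q6}} V145={{q2,q4,q6}} V146={{q1,q4}} V156={{q1,q3},{q1,q6},{q1,q3,q6}} V234={{q1,q4},{q4,q6},{q2,q4,q6}} V235={{q1,q3},{q1,q6},{q2,q6},{q4,q6},{q1,q3,q6},{q2,q3,q6},{q2,q4,q6}} V236={{q1},{q1,q3},{q1,q4},{q1,q6},{q1,q3,q6}} V245={{q3,q4},{q4,q5},{q4,q6},{q2,q4,q6}} V246={{q1,q4},{q4,q5}} V256={{q1,q3},{q1,q6},{q4,q5},{q1,q3,q6}} V345={{q4,q6},{q2,q4,q6}} V346={{q1,q4}} V356={{q1,q3},{q1,q6},{q5,q6},{q1,q3,q6}} V456={{q4,q5}}
  V1234={{q1,q4},{q2,q4,q6}} V1235={{q1,q3},{q1,q6},{q2,q6},{q1,q3,q6},{q2,q3,q6},{q2,q4,q6}} V1236={{q1},{q1,q3},{q1,q4},{q1,q6},{q1,q3,q6}} V1245={{q2,q4,q6}} V1246={{q1,q4}} V1256={{q1,q3},{q1,q6},{q1,q3,q6}} V1345={{q2,q4,q6}} V1346={{q1,q4}} V1356={{q1,q3},{q1,q6},{q1,q3,q6}} V2345={{q4,q6},{q2,q4,q6}} V2346={{q1,q4}} V2356={{q1,q3},{q1,q6},{q1,q3,q6}} V2456={{q4,q5}}
  V12345={{q2,q4,q6}} V12346={{q1,q4}} V12356={{q1,q3},{q1,q6},{q1,q3,q6}}
components per intersection:
  V1: {{q1},{q1,q3},{q1,q4},{q1,q6},{q1,q3,q6}} {{q2},{q2,q3},{q2,q4},{q2,q6},{q2,q3,q6},{q2,q4,q6}}
  V2: {{q1},{q2},{q4},{q1,q3},{q1,q4},{q1,q6},{q2,q3},{q2,q4},{q2,q6},{q3,q4},{q4,q5},{q4,q6},{q1,q3,q6},{q2,q3,q6},{q2,q4,q6}}
  V3: {{q1},{q6},{q1,q3},{q1,q4},{q1,q6},{q2,q6},{q3,q6},{q4,q6},{q5,q6},{q1,q3,q6},{q2,q3,q6},{q2,q4,q6}}
  V4: {{q4},{q1,q4},{q2,q4},{q3,q4},{q4,q5},{q4,q6},{q2,q4,q6}}
  V5: {{q3},{q5},{q6},{q1,q3},{q1,q6},{q2,q3},{q2,q6},{q3,q4},{q3,q6},{q4,q5},{q4,q6},{q5,q6},{q1,q3,q6},{q2,q3,q6},{q2,q4,q6}}
  V6: {{q1},{q1,q3},{q1,q4},{q1,q6},{q1,q3,q6}} {{q5},{q4,q5},{q5,q6}}
  V12: {{q1},{q1,q3},{q1,q4},{q1,q6},{q1,q3,q6}} {{q2},{q2,q3},{q2,q4},{q2,q6},{q2,q3,q6},{q2,q4,q6}}
  V13: {{q1},{q1,q3},{q1,q4},{q1,q6},{q1,q3,q6}} {{q2,q6},{q2,q3,q6},{q2,q4,q6}}
  V14: {{q1,q4}} {{q2,q4},{q2,q4,q6}}
  V15: {{q1,q3},{q1,q6},{q1,q3,q6}} {{q2,q3},{q2,q6},{q2,q3,q6},{q2,q4,q6}}
  V16: {{q1},{q1,q3},{q1,q4},{q1,q6},{q1,q3,q6}}
  V23: {{q1},{q1,q3},{q1,q4},{q1,q6},{q1,q3,q6}} {{q2,q6},{q4,q6},{q2,q3,q6},{q2,q4,q6}}
  V24: {{q4},{q1,q4},{q2,q4},{q3,q4},{q4,q5},{q4,q6},{q2,q4,q6}}
  V25: {{q1,q3},{q1,q6},{q1,q3,q6}} {{q2,q3},{q2,q6},{q4,q6},{q2,q3,q6},{q2,q4,q6}} {{q3,q4}} {{q4,q5}}
  V26: {{q1},{q1,q3},{q1,q4},{q1,q6},{q1,q3,q6}} {{q4,q5}}
  V34: {{q1,q4}} {{q4,q6},{q2,q4,q6}}
  V35: {{q6},{q1,q3},{q1,q6},{q2,q6},{q3,q6},{q4,q6},{q5,q6},{q1,q3,q6},{q2,q3,q6},{q2,q4,q6}}
  V36: {{q1},{q1,q3},{q1,q4},{q1,q6},{q1,q3,q6}} {{q5,q6}}
  V45: {{q3,q4}} {{q4,q5}} {{q4,q6},{q2,q4,q6}}
  V46: {{q1,q4}} {{q4,q5}}
  V56: {{q5},{q4,q5},{q5,q6}} {{q1,q3},{q1,q6},{q1,q3,q6}}
  V123: {{q1},{q1,q3},{q1,q4},{q1,q6},{q1,q3,q6}} {{q2,q6},{q2,q3,q6},{q2,q4,q6}}
  V124: {{q1,q4}} {{q2,q4},{q2,q4,q6}}
  V125: {{q1,q3},{q1,q6},{q1,q3,q6}} {{q2,q3},{q2,q6},{q2,q3,q6},{q2,q4,q6}}
  V126: {{q1},{q1,q3},{q1,q4},{q1,q6},{q1,q3,q6}}
  V134: {{q1,q4}} {{q2,q4,q6}}
  V135: {{q1,q3},{q1,q6},{q1,q3,q6}} {{q2,q6},{q2,q3,q6},{q2,q4,q6}}
  V136: {{q1},{q1,q3},{q1,q4},{q1,q6},{q1,q3,q6}}
  V145: {{q2,q4,q6}}
  V146: {{q1,q4}}
  V156: {{q1,q3},{q1,q6},{q1,q3,q6}}
  V234: {{q1,q4}} {{q4,q6},{q2,q4,q6}}
  V235: {{q1,q3},{q1,q6},{q1,q3,q6}} {{q2,q6},{q4,q6},{q2,q3,q6},{q2,q4,q6}}
  V236: {{q1},{q1,q3},{q1,q4},{q1,q6},{q1,q3,q6}}
  V245: {{q3,q4}} {{q4,q5}} {{q4,q6},{q2,q4,q6}}
  V246: {{q1,q4}} {{q4,q5}}
  V256: {{q1,q3},{q1,q6},{q1,q3,q6}} {{q4,q5}}
  V345: {{q4,q6},{q2,q4,q6}}
  V346: {{q1,q4}}
  V356: {{q1,q3},{q1,q6},{q1,q3,q6}} {{q5,q6}}
  V456: {{q4,q5}}
  V1234: {{q1,q4}} {{q2,q4,q6}}
  V1235: {{q1,q3},{q1,q6},{q1,q3,q6}} {{q2,q6},{q2,q3,q6},{q2,q4,q6}}
  V1236: {{q1},{q1,q3},{q1,q4},{q1,q6},{q1,q3,q6}}
  V1245: {{q2,q4,q6}}
  V1246: {{q1,q4}}
  V1256: {{q1,q3},{q1,q6},{q1,q3,q6}}
  V1345: {{q2,q4,q6}}
  V1346: {{q1,q4}}
  V1356: {{q1,q3},{q1,q6},{q1,q3,q6}}
  V2345: {{q4,q6},{q2,q4,q6}}
  V2346: {{q1,q4}}
  V2356: {{q1,q3},{q1,q6},{q1,q3,q6}}
  V2456: {{q4,q5}}
  V12345: {{q2,q4,q6}}
  V12346: {{q1,q4}}
  V12356: {{q1,q3},{q1,q6},{q1,q3,q6}}
C dims 8,30,32,15; δ0: rk 7, SNF 1^7; δ1: rk 20, SNF 1^20; δ2: rk 12, SNF 1^12
Ȟ^0: (8−7)−0=1 ⇒ Z
Ȟ^1: (30−20)−7=3 ⇒ Z^3
Ȟ^2: (32−12)−20=0 ⇒ 0

Ȟ^0(U;F) ≅ Z,  Ȟ^1(U;F) ≅ Z^3,  Ȟ^2(U;F) ≅ 0


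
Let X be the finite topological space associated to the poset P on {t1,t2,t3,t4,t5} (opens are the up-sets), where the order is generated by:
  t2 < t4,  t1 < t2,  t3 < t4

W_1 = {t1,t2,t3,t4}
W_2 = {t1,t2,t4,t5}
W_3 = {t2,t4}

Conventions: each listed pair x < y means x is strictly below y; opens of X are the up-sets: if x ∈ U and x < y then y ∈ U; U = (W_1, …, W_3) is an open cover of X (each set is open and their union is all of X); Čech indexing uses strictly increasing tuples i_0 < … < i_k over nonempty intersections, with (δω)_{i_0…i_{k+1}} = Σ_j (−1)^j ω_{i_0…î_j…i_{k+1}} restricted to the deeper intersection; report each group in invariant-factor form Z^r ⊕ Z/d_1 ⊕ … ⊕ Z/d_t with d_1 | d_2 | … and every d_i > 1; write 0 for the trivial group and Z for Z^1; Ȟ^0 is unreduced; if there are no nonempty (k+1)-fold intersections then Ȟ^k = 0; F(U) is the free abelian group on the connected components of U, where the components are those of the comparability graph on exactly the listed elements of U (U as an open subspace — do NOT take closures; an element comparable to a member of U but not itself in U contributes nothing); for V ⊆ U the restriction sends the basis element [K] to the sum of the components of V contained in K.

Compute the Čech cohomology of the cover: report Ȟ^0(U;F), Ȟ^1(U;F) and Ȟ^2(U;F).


Ȟ^0 ≅ Z^2, Ȟ^1 ≅ 0, Ȟ^2 ≅ 0

cover nerve:
  W12={t1,t2,t4} W13={t2,t4} W23={t2,t4}
  W123={t2,t4}
components per intersection:
  W1: {t1,t2,t3,t4}
  W2: {t1,t2,t4} {t5}
  W3: {t2,t4}
  W12: {t1,t2,t4}
  W13: {t2,t4}
  W23: {t2,t4}
  W123: {t2,t4}
C dims 4,3,1; δ0: rk 2, SNF 1^2; δ1: rk 1, SNF 1^1
Ȟ^0: (4−2)−0=2 ⇒ Z^2
Ȟ^1: (3−1)−2=0 ⇒ 0
Ȟ^2: (1−0)−1=0 ⇒ 0


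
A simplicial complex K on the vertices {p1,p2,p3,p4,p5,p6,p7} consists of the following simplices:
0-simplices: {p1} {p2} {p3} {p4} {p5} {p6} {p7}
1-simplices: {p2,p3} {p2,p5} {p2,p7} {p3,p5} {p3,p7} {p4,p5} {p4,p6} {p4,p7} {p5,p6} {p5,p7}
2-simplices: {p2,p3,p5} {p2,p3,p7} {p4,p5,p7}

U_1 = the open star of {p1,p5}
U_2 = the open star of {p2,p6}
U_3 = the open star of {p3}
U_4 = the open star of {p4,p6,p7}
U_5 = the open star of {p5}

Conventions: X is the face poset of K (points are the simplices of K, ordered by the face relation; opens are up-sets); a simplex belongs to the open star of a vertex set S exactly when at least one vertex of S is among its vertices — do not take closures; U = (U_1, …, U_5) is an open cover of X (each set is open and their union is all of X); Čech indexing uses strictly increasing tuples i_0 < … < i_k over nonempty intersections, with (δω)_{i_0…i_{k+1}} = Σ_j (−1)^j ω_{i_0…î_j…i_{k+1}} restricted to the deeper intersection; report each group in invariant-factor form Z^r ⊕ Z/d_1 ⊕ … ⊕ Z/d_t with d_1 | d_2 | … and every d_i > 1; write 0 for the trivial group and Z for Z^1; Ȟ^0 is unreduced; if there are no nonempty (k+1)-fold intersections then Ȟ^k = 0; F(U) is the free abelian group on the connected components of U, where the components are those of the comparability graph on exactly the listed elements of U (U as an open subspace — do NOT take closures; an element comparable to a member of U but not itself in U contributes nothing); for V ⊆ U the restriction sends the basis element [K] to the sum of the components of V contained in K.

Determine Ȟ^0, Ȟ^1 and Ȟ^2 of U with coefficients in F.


nonempty overlaps:
  U1={{p1},{p5},{p2,p5},{p3,p5},{p4,p5},{p5,p6},{p5,p7},{p2,p3,p5},{p4,p5,p7}} U2={{p2},{p6},{p2,p3},{p2,p5},{p2,p7},{p4,p6},{p5,p6},{p2,p3,p5},{p2,p3,p7}} U3={{p3},{p2,p3},{p3,p5},{p3,p7},{p2,p3,p5},{p2,p3,p7}} U4={{p4},{p6},{p7},{p2,p7},{p3,p7},{p4,p5},{p4,p6},{p4,p7},{p5,p6},{p5,p7},{p2,p3,p7},{p4,p5,p7}} U5={{p5},{p2,p5},{p3,p5},{p4,p5},{p5,p6},{p5,p7},{p2,p3,p5},{p4,p5,p7}}
  U12={{p2,p5},{p5,p6},{p2,p3,p5}} U13={{p3,p5},{p2,p3,p5}} U14={{p4,p5},{p5,p6},{p5,p7},{p4,p5,p7}} U15={{p5},{p2,p5},{p3,p5},{p4,p5},{p5,p6},{p5,p7},{p2,p3,p5},{p4,p5,p7}} U23={{p2,p3},{p2,p3,p5},{p2,p3,p7}} U24={{p6},{p2,p7},{p4,p6},{p5,p6},{p2,p3,p7}} U25={{p2,p5},{p5,p6},{p2,p3,p5}} U34={{p3,p7},{p2,p3,p7}} U35={{p3,p5},{p2,p3,p5}} U45={{p4,p5},{p5,p6},{p5,p7},{p4,p5,p7}}
  U123={{p2,p3,p5}} U124={{p5,p6}} U125={{p2,p5},{p5,p6},{p2,p3,p5}} U135={{p3,p5},{p2,p3,p5}} U145={{p4,p5},{p5,p6},{p5,p7},{p4,p5,p7}} U234={{p2,p3,p7}} U235={{p2,p3,p5}} U245={{p5,p6}}
  U1235={{p2,p3,p5}} U1245={{p5,p6}}
components per intersection:
  U1: {{p1}} {{p5},{p2,p5},{p3,p5},{p4,p5},{p5,p6},{p5,p7},{p2,p3,p5},{p4,p5,p7}}
  U2: {{p2},{p2,p3},{p2,p5},{p2,p7},{p2,p3,p5},{p2,p3,p7}} {{p6},{p4,p6},{p5,p6}}
  U3: {{p3},{p2,p3},{p3,p5},{p3,p7},{p2,p3,p5},{p2,p3,p7}}
  U4: {{p4},{p6},{p7},{p2,p7},{p3,p7},{p4,p5},{p4,p6},{p4,p7},{p5,p6},{p5,p7},{p2,p3,p7},{p4,p5,p7}}
  U5: {{p5},{p2,p5},{p3,p5},{p4,p5},{p5,p6},{p5,p7},{p2,p3,p5},{p4,p5,p7}}
  U12: {{p2,p5},{p2,p3,p5}} {{p5,p6}}
  U13: {{p3,p5},{p2,p3,p5}}
  U14: {{p4,p5},{p5,p7},{p4,p5,p7}} {{p5,p6}}
  U15: {{p5},{p2,p5},{p3,p5},{p4,p5},{p5,p6},{p5,p7},{p2,p3,p5},{p4,p5,p7}}
  U23: {{p2,p3},{p2,p3,p5},{p2,p3,p7}}
  U24: {{p6},{p4,p6},{p5,p6}} {{p2,p7},{p2,p3,p7}}
  U25: {{p2,p5},{p2,p3,p5}} {{p5,p6}}
  U34: {{p3,p7},{p2,p3,p7}}
  U35: {{p3,p5},{p2,p3,p5}}
  U45: {{p4,p5},{p5,p7},{p4,p5,p7}} {{p5,p6}}
  U123: {{p2,p3,p5}}
  U124: {{p5,p6}}
  U125: {{p2,p5},{p2,p3,p5}} {{p5,p6}}
  U135: {{p3,p5},{p2,p3,p5}}
  U145: {{p4,p5},{p5,p7},{p4,p5,p7}} {{p5,p6}}
  U234: {{p2,p3,p7}}
  U235: {{p2,p3,p5}}
  U245: {{p5,p6}}
  U1235: {{p2,p3,p5}}
  U1245: {{p5,p6}}
C dims 7,15,10,2; δ0: rk 5, SNF 1^5; δ1: rk 8, SNF 1^8; δ2: rk 2, SNF 1^2
degree 0: 7−5−0 = 2 → Ȟ^0 ≅ Z^2
degree 1: 15−8−5 = 2 → Ȟ^1 ≅ Z^2
degree 2: 10−2−8 = 0 → Ȟ^2 ≅ 0

Ȟ^0 ≅ Z^2, Ȟ^1 ≅ Z^2, Ȟ^2 ≅ 0


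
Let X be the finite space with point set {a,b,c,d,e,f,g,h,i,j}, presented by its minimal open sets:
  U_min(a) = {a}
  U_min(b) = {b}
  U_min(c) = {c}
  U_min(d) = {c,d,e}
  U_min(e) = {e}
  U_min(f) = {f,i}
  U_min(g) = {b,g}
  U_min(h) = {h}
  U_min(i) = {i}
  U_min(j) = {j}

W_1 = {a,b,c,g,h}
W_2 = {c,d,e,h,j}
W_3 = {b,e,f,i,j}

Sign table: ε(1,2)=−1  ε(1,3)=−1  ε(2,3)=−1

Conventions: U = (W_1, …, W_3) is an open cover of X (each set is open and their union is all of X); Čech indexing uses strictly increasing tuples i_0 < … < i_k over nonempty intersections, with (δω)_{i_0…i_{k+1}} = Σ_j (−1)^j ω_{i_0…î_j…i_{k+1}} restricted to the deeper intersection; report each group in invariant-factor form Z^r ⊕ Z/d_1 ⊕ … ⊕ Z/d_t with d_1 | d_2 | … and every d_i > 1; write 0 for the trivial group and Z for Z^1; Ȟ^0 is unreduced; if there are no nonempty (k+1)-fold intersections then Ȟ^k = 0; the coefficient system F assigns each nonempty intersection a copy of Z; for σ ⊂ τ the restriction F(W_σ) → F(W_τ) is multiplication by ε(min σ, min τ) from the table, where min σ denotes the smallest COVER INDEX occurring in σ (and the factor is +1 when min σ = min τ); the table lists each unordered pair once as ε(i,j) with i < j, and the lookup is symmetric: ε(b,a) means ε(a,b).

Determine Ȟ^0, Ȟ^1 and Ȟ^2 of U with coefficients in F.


Ȟ^0 = 0; Ȟ^1 = Z/2; Ȟ^2 = 0

nerve simplices:
  W12={c,h} W13={b} W23={e,j}
C dims 3,3; δ0: rk 3, SNF 1^2·2
degree 0: 3−3−0 = 0 → Ȟ^0 ≅ 0
degree 1: 3−0−3 = 0 plus torsion [2] → Ȟ^1 ≅ Z/2
degree 2: 0−0−0 = 0 → Ȟ^2 ≅ 0


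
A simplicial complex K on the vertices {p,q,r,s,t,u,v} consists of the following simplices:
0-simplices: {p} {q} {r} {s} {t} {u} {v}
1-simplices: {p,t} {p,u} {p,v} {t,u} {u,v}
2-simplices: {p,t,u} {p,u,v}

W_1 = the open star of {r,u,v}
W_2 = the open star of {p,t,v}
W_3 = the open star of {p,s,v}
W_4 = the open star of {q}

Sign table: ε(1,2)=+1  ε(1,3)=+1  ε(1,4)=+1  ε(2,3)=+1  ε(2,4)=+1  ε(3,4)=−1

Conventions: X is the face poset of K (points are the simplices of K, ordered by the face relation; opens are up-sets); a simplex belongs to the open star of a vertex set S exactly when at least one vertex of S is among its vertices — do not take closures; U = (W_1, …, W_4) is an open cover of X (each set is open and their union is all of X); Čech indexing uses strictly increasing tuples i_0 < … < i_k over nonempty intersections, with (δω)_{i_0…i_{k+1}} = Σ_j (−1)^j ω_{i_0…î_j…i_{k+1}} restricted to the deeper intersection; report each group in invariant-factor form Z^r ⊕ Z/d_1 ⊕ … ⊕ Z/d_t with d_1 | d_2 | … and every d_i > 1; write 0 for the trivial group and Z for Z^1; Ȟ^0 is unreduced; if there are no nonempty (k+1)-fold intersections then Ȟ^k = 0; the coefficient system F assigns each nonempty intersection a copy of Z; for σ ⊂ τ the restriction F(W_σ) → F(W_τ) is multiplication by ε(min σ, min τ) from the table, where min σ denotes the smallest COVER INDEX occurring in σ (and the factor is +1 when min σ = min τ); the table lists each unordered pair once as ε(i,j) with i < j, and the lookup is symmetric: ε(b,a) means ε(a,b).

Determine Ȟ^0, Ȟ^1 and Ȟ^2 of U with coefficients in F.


Ȟ^0 ≅ Z^2,  Ȟ^1 ≅ 0,  Ȟ^2 ≅ 0

cover nerve:
  W1={{r},{u},{v},{p,u},{p,v},{t,u},{u,v},{p,t,u},{p,u,v}} W2={{p},{t},{v},{p,t},{p,u},{p,v},{t,u},{u,v},{p,t,u},{p,u,v}} W3={{p},{s},{v},{p,t},{p,u},{p,v},{u,v},{p,t,u},{p,u,v}} W4={{q}}
  W12={{v},{p,u},{p,v},{t,u},{u,v},{p,t,u},{p,u,v}} W13={{v},{p,u},{p,v},{u,v},{p,t,u},{p,u,v}} W23={{p},{v},{p,t},{p,u},{p,v},{u,v},{p,t,u},{p,u,v}}
  W123={{v},{p,u},{p,v},{u,v},{p,t,u},{p,u,v}}
C dims 4,3,1; δ0: rk 2, SNF 1^2; δ1: rk 1, SNF 1^1
Ȟ^0: (4−2)−0=2 ⇒ Z^2
Ȟ^1: (3−1)−2=0 ⇒ 0
Ȟ^2: (1−0)−1=0 ⇒ 0


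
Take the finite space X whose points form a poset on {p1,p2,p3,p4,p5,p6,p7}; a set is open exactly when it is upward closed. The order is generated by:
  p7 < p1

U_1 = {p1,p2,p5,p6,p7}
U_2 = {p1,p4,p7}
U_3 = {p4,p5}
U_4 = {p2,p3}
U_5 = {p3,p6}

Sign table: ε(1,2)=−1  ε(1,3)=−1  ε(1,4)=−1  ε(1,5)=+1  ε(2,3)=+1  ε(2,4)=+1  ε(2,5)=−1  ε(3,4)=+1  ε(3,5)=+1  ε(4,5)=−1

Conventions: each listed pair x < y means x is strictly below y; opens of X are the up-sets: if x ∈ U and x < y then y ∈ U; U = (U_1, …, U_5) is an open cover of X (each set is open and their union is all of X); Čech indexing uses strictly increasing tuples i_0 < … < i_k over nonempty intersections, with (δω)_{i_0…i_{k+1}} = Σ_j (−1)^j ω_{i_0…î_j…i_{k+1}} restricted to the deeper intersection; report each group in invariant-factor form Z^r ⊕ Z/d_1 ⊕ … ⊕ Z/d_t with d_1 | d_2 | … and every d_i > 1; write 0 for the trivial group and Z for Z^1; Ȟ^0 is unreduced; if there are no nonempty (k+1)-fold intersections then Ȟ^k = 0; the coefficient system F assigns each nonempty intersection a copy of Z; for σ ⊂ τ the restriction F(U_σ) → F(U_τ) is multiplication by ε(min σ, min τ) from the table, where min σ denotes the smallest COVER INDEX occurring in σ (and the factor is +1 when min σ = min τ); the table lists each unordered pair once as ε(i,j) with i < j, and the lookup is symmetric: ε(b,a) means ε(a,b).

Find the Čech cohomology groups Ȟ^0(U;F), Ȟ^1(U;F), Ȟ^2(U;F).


Ȟ^0 ≅ Z, Ȟ^1 ≅ Z^2, Ȟ^2 ≅ 0

nerve of the cover:
  U12={p1,p7} U13={p5} U14={p2} U15={p6} U23={p4} U45={p3}
C dims 5,6; δ0: rk 4, SNF 1^4
Ȟ^0 = (5 − 4) − 0 = 1, so Ȟ^0 ≅ Z
Ȟ^1 = (6 − 0) − 4 = 2, so Ȟ^1 ≅ Z^2
Ȟ^2 = (0 − 0) − 0 = 0, so Ȟ^2 ≅ 0


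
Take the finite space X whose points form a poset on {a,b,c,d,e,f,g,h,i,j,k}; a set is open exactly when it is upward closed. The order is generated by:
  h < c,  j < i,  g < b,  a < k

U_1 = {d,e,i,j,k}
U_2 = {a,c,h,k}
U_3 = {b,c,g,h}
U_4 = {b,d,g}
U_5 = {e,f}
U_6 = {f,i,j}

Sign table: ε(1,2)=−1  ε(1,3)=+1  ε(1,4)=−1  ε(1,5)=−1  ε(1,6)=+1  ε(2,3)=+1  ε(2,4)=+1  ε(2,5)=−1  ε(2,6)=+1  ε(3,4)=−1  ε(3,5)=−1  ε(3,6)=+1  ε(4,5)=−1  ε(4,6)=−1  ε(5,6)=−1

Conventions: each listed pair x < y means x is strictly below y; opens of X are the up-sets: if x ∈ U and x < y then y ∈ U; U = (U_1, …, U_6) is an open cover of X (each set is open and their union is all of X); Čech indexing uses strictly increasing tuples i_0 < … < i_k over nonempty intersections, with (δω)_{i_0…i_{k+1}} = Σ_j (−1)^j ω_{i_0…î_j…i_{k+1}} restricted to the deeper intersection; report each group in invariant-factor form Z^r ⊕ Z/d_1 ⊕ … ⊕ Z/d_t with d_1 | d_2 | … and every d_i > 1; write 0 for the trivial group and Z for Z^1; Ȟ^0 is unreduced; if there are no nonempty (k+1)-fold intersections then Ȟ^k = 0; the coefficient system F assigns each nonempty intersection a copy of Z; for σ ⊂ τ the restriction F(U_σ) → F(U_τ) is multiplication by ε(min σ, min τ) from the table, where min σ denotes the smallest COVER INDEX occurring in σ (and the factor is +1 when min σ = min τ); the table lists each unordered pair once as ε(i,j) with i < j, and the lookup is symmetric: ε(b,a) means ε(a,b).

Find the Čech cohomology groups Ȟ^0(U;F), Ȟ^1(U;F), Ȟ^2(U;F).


nonempty intersections:
  U12={k} U14={d} U15={e} U16={i,j} U23={c,h} U34={b,g} U56={f}
C dims 6,7; δ0: rk 6, SNF 1^5·2
Ȟ^0: (6−6)−0=0 ⇒ 0
Ȟ^1: (7−0)−6=1 plus torsion [2] ⇒ Z ⊕ Z/2
Ȟ^2: (0−0)−0=0 ⇒ 0

Ȟ^0(U;F) ≅ 0, Ȟ^1(U;F) ≅ Z ⊕ Z/2 and Ȟ^2(U;F) ≅ 0


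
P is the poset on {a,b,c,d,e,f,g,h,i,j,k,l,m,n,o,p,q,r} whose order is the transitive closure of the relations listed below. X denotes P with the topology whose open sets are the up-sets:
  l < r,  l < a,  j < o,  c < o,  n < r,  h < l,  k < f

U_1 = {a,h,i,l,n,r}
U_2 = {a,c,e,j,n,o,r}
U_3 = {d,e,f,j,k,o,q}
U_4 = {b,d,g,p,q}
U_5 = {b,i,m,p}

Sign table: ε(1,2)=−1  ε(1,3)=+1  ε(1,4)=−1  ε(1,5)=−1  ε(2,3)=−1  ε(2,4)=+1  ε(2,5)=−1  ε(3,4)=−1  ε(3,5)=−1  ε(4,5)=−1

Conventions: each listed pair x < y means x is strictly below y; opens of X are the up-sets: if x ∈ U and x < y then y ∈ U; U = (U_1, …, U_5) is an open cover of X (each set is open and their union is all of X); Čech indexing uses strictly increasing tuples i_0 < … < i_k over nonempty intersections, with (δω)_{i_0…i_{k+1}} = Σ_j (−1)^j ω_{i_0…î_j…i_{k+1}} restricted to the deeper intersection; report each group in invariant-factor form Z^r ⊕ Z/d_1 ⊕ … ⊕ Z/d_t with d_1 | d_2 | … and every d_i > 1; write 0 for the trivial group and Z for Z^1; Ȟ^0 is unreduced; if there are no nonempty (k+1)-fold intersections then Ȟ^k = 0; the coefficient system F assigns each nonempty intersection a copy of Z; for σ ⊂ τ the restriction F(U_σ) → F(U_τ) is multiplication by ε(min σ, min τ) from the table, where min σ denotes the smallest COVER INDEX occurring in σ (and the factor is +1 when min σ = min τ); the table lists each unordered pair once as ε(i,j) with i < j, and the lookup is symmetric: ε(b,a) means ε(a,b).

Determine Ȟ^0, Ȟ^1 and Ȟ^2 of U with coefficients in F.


nerve simplices:
  U12={a,n,r} U15={i} U23={e,j,o} U34={d,q} U45={b,p}
C dims 5,5; δ0: rk 5, SNF 1^4·2
degree 0: 5−5−0 = 0 → Ȟ^0 ≅ 0
degree 1: 5−0−5 = 0 plus torsion [2] → Ȟ^1 ≅ Z/2
degree 2: 0−0−0 = 0 → Ȟ^2 ≅ 0

Ȟ^0 ≅ 0,  Ȟ^1 ≅ Z/2,  Ȟ^2 ≅ 0


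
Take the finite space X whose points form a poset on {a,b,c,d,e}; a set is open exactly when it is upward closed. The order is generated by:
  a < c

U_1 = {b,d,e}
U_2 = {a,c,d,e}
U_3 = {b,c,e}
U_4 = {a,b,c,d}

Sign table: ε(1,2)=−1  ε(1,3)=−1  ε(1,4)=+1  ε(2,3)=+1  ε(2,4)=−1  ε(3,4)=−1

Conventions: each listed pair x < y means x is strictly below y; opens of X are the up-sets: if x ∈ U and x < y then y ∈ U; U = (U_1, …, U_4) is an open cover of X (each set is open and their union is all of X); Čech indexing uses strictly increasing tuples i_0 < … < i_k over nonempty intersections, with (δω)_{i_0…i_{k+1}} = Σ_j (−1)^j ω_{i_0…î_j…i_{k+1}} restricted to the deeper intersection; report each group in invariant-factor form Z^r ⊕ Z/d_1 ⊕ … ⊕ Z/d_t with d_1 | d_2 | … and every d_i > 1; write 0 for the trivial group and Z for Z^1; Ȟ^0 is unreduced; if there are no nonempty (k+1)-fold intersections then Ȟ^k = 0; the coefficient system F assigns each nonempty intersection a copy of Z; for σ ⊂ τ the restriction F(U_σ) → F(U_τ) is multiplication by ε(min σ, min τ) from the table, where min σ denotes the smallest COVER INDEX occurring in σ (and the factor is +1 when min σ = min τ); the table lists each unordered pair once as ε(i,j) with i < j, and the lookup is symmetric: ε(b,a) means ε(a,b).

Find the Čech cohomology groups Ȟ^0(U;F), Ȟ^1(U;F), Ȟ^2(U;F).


Ȟ^0 = Z; Ȟ^1 = 0; Ȟ^2 = Z

nonempty overlaps:
  U12={d,e} U13={b,e} U14={b,d} U23={c,e} U24={a,c,d} U34={b,c}
  U123={e} U124={d} U134={b} U234={c}
C dims 4,6,4; δ0: rk 3, SNF 1^3; δ1: rk 3, SNF 1^3
degree 0: 4−3−0 = 1 → Ȟ^0 ≅ Z
degree 1: 6−3−3 = 0 → Ȟ^1 ≅ 0
degree 2: 4−0−3 = 1 → Ȟ^2 ≅ Z


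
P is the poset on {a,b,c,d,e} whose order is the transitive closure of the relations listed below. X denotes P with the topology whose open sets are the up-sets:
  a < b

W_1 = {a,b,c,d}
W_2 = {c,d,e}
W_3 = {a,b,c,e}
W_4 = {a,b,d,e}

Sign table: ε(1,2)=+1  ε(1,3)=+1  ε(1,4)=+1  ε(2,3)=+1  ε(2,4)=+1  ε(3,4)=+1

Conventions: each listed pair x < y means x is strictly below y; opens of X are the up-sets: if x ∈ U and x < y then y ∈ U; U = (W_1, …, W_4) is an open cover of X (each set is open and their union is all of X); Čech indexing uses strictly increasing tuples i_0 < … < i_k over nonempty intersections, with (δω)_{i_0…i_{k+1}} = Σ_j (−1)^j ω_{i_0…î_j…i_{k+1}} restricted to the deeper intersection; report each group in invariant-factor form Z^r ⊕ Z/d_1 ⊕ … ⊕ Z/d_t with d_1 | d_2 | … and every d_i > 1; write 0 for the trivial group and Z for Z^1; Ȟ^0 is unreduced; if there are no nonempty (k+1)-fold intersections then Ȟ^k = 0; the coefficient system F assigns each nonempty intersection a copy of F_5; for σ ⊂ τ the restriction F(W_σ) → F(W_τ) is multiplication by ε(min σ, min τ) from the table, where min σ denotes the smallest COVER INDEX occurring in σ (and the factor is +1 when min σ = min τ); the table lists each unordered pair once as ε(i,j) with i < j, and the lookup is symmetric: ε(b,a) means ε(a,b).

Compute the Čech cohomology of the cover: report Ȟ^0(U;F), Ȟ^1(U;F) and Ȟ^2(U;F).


nerve of the cover:
  W12={c,d} W13={a,b,c} W14={a,b,d} W23={c,e} W24={d,e} W34={a,b,e}
  W123={c} W124={d} W134={a,b} W234={e}
C dims 4,6,4; δ0: rk_F5 3; δ1: rk_F5 3
Ȟ^0 = (4 − 3) − 0 = 1, so Ȟ^0 ≅ Z/5
Ȟ^1 = (6 − 3) − 3 = 0, so Ȟ^1 ≅ 0
Ȟ^2 = (4 − 0) − 3 = 1, so Ȟ^2 ≅ Z/5

Ȟ^0 ≅ Z/5, Ȟ^1 ≅ 0 and Ȟ^2 ≅ Z/5


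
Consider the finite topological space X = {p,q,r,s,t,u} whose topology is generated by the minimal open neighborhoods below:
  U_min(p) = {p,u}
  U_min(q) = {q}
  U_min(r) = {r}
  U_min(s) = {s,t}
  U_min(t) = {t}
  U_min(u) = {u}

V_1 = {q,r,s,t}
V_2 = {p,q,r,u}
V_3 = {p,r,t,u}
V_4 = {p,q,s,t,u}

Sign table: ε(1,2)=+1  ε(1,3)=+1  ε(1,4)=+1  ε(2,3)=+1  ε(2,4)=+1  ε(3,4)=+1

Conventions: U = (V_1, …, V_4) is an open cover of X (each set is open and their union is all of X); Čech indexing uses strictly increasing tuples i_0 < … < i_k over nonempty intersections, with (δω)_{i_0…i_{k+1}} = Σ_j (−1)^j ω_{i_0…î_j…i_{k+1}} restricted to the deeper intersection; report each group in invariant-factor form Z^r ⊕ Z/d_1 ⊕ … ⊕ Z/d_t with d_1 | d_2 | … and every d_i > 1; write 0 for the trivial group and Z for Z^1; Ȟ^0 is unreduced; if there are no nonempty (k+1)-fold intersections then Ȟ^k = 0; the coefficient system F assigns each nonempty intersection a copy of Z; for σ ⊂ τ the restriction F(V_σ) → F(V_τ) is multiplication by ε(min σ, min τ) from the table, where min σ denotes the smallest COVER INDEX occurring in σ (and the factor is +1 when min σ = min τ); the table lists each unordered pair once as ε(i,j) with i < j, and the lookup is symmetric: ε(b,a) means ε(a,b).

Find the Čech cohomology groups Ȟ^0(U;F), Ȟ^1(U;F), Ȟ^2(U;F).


Ȟ^0(U;F) ≅ Z, Ȟ^1(U;F) ≅ 0 and Ȟ^2(U;F) ≅ Z

cover nerve:
  V12={q,r} V13={r,t} V14={q,s,t} V23={p,r,u} V24={p,q,u} V34={p,t,u}
  V123={r} V124={q} V134={t} V234={p,u}
C dims 4,6,4; δ0: rk 3, SNF 1^3; δ1: rk 3, SNF 1^3
Ȟ^0: (4−3)−0=1 ⇒ Z
Ȟ^1: (6−3)−3=0 ⇒ 0
Ȟ^2: (4−0)−3=1 ⇒ Z


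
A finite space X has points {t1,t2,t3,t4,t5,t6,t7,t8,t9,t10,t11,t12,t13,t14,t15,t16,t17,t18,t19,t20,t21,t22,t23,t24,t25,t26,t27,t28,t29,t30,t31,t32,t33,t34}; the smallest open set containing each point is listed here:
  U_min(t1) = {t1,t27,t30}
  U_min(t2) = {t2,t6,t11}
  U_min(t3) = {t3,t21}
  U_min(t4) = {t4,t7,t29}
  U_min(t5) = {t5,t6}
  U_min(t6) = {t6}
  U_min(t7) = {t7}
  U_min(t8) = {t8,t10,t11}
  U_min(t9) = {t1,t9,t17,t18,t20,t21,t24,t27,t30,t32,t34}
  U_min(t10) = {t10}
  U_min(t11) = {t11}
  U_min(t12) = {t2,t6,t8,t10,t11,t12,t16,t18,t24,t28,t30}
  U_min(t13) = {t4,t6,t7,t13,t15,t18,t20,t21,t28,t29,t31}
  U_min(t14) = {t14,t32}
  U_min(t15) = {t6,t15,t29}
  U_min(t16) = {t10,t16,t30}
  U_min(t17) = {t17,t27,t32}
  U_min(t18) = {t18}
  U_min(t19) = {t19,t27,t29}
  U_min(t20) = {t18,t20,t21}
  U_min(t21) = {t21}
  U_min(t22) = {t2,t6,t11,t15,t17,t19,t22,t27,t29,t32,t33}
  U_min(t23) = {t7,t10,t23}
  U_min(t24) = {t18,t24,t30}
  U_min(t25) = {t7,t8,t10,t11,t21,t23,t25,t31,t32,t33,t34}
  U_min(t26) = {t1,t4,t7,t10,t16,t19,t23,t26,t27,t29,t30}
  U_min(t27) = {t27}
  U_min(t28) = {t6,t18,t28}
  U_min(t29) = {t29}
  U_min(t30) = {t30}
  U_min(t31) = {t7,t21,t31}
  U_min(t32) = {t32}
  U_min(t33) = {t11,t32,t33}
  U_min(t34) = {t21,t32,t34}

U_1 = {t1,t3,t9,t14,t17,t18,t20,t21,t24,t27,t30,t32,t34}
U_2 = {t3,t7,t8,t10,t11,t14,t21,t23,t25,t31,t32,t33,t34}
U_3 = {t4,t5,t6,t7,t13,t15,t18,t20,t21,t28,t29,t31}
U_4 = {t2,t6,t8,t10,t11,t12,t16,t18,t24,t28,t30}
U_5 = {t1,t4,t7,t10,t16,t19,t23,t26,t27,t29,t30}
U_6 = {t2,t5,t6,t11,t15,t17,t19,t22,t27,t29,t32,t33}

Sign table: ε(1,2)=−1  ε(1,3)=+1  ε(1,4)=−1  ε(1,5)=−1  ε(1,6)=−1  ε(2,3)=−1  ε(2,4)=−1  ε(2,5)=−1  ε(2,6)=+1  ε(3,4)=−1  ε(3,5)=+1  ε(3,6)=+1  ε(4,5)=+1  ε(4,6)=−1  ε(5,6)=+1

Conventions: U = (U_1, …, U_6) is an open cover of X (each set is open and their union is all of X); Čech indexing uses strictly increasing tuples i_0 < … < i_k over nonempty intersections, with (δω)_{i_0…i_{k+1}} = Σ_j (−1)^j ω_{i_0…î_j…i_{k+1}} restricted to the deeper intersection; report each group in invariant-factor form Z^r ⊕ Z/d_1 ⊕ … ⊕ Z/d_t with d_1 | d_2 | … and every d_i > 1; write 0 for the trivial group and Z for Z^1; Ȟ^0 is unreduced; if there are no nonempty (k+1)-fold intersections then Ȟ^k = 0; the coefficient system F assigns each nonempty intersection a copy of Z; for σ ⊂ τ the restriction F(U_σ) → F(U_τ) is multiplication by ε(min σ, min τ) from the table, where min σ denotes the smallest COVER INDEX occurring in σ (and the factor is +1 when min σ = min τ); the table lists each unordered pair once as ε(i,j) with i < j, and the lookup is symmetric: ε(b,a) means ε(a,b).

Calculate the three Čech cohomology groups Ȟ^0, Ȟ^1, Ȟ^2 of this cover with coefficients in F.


Ȟ^0 ≅ 0, Ȟ^1 ≅ Z/2, Ȟ^2 ≅ Z

nonempty overlaps:
  U12={t3,t14,t21,t32,t34} U13={t18,t20,t21} U14={t18,t24,t30} U15={t1,t27,t30} U16={t17,t27,t32} U23={t7,t21,t31} U24={t8,t10,t11} U25={t7,t10,t23} U26={t11,t32,t33} U34={t6,t18,t28} U35={t4,t7,t29} U36={t5,t6,t15,t29} U45={t10,t16,t30} U46={t2,t6,t11} U56={t19,t27,t29}
  U123={t21} U126={t32} U134={t18} U145={t30} U156={t27} U235={t7} U245={t10} U246={t11} U346={t6} U356={t29}
C dims 6,15,10; δ0: rk 6, SNF 1^5·2; δ1: rk 9, SNF 1^9
degree 0: 6−6−0 = 0 → Ȟ^0 ≅ 0
degree 1: 15−9−6 = 0 plus torsion [2] → Ȟ^1 ≅ Z/2
degree 2: 10−0−9 = 1 → Ȟ^2 ≅ Z


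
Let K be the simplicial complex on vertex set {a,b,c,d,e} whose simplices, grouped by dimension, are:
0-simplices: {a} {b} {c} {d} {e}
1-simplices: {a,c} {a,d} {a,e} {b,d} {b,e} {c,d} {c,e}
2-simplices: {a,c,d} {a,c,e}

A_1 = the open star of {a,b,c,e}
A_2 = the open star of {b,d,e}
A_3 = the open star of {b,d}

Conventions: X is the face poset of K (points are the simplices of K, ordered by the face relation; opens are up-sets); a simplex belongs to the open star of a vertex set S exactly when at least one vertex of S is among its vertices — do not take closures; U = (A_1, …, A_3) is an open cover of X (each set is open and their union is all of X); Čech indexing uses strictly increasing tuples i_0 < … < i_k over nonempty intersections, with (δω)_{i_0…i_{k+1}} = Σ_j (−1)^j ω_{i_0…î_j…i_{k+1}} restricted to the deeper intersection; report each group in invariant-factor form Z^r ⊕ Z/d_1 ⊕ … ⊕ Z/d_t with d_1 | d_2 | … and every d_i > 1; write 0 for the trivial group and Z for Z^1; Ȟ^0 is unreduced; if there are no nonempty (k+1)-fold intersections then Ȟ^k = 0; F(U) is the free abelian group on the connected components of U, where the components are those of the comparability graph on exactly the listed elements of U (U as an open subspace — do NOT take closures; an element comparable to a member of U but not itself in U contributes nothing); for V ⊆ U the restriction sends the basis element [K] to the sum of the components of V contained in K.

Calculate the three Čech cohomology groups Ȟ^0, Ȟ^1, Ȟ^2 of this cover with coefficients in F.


Ȟ^0(U;F) ≅ Z, Ȟ^1(U;F) ≅ Z and Ȟ^2(U;F) ≅ 0

nerve of the cover:
  A1={{a},{b},{c},{e},{a,c},{a,d},{a,e},{b,d},{b,e},{c,d},{c,e},{a,c,d},{a,c,e}} A2={{b},{d},{e},{a,d},{a,e},{b,d},{b,e},{c,d},{c,e},{a,c,d},{a,c,e}} A3={{b},{d},{a,d},{b,d},{b,e},{c,d},{a,c,d}}
  A12={{b},{e},{a,d},{a,e},{b,d},{b,e},{c,d},{c,e},{a,c,d},{a,c,e}} A13={{b},{a,d},{b,d},{b,e},{c,d},{a,c,d}} A23={{b},{d},{a,d},{b,d},{b,e},{c,d},{a,c,d}}
  A123={{b},{a,d},{b,d},{b,e},{c,d},{a,c,d}}
components per intersection:
  A1: {{a},{b},{c},{e},{a,c},{a,d},{a,e},{b,d},{b,e},{c,d},{c,e},{a,c,d},{a,c,e}}
  A2: {{b},{d},{e},{a,d},{a,e},{b,d},{b,e},{c,d},{c,e},{a,c,d},{a,c,e}}
  A3: {{b},{d},{a,d},{b,d},{b,e},{c,d},{a,c,d}}
  A12: {{b},{e},{a,e},{b,d},{b,e},{c,e},{a,c,e}} {{a,d},{c,d},{a,c,d}}
  A13: {{b},{b,d},{b,e}} {{a,d},{c,d},{a,c,d}}
  A23: {{b},{d},{a,d},{b,d},{b,e},{c,d},{a,c,d}}
  A123: {{b},{b,d},{b,e}} {{a,d},{c,d},{a,c,d}}
C dims 3,5,2; δ0: rk 2, SNF 1^2; δ1: rk 2, SNF 1^2
Ȟ^0 = (3 − 2) − 0 = 1, so Ȟ^0 ≅ Z
Ȟ^1 = (5 − 2) − 2 = 1, so Ȟ^1 ≅ Z
Ȟ^2 = (2 − 0) − 2 = 0, so Ȟ^2 ≅ 0


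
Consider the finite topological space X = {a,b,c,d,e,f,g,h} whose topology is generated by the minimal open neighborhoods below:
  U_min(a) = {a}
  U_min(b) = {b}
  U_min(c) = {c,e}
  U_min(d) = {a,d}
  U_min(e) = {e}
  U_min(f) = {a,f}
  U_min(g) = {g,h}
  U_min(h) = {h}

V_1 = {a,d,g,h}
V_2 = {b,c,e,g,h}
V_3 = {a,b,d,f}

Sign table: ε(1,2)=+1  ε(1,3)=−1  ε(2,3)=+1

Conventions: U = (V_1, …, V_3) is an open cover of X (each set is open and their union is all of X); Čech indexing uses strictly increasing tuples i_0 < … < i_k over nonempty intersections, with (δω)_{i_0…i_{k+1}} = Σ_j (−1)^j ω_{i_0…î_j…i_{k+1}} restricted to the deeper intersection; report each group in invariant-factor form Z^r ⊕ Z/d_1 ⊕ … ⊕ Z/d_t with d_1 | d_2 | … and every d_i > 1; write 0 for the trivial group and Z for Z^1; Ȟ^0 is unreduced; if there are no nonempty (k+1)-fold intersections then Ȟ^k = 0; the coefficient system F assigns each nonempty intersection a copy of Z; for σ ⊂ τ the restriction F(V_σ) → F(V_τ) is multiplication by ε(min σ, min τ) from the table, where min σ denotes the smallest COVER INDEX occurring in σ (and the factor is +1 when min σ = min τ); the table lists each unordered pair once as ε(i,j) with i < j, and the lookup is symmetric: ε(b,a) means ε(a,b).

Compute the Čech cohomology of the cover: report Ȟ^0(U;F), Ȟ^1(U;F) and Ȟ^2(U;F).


nerve of the cover:
  V12={g,h} V13={a,d} V23={b}
C dims 3,3; δ0: rk 3, SNF 1^2·2
Ȟ^0 = (3 − 3) − 0 = 0, so Ȟ^0 ≅ 0
Ȟ^1 = (3 − 0) − 3 = 0 plus torsion [2], so Ȟ^1 ≅ Z/2
Ȟ^2 = (0 − 0) − 0 = 0, so Ȟ^2 ≅ 0

Ȟ^0 = 0, Ȟ^1 = Z/2 and Ȟ^2 = 0


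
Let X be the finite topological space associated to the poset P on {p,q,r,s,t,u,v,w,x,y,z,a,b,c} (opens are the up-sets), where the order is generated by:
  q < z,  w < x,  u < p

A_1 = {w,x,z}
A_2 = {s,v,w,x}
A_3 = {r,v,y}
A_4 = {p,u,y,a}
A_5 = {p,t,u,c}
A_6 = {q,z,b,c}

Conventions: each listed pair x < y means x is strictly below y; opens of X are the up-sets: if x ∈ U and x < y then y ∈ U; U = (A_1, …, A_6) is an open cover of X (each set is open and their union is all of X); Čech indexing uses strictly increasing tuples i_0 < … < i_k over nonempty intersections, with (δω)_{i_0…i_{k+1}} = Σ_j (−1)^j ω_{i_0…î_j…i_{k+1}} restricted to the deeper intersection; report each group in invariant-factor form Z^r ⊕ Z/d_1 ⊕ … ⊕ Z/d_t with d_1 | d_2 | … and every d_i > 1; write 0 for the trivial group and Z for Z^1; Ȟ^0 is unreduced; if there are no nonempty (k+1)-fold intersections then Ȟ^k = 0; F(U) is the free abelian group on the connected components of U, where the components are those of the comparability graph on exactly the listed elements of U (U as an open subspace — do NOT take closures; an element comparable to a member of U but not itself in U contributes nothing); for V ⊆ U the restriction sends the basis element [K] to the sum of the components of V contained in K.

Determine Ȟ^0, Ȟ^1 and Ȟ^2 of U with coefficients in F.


nonempty intersections:
  A12={w,x} A16={z} A23={v} A34={y} A45={p,u} A56={c}
components per intersection:
  A1: {w,x} {z}
  A2: {s} {v} {w,x}
  A3: {r} {v} {y}
  A4: {p,u} {y} {a}
  A5: {p,u} {t} {c}
  A6: {q,z} {b} {c}
  A12: {w,x}
  A16: {z}
  A23: {v}
  A34: {y}
  A45: {p,u}
  A56: {c}
C dims 17,6; δ0: rk 6, SNF 1^6
Ȟ^0: (17−6)−0=11 ⇒ Z^11
Ȟ^1: (6−0)−6=0 ⇒ 0
Ȟ^2: (0−0)−0=0 ⇒ 0

Ȟ^0(U;F) ≅ Z^11,  Ȟ^1(U;F) ≅ 0,  Ȟ^2(U;F) ≅ 0


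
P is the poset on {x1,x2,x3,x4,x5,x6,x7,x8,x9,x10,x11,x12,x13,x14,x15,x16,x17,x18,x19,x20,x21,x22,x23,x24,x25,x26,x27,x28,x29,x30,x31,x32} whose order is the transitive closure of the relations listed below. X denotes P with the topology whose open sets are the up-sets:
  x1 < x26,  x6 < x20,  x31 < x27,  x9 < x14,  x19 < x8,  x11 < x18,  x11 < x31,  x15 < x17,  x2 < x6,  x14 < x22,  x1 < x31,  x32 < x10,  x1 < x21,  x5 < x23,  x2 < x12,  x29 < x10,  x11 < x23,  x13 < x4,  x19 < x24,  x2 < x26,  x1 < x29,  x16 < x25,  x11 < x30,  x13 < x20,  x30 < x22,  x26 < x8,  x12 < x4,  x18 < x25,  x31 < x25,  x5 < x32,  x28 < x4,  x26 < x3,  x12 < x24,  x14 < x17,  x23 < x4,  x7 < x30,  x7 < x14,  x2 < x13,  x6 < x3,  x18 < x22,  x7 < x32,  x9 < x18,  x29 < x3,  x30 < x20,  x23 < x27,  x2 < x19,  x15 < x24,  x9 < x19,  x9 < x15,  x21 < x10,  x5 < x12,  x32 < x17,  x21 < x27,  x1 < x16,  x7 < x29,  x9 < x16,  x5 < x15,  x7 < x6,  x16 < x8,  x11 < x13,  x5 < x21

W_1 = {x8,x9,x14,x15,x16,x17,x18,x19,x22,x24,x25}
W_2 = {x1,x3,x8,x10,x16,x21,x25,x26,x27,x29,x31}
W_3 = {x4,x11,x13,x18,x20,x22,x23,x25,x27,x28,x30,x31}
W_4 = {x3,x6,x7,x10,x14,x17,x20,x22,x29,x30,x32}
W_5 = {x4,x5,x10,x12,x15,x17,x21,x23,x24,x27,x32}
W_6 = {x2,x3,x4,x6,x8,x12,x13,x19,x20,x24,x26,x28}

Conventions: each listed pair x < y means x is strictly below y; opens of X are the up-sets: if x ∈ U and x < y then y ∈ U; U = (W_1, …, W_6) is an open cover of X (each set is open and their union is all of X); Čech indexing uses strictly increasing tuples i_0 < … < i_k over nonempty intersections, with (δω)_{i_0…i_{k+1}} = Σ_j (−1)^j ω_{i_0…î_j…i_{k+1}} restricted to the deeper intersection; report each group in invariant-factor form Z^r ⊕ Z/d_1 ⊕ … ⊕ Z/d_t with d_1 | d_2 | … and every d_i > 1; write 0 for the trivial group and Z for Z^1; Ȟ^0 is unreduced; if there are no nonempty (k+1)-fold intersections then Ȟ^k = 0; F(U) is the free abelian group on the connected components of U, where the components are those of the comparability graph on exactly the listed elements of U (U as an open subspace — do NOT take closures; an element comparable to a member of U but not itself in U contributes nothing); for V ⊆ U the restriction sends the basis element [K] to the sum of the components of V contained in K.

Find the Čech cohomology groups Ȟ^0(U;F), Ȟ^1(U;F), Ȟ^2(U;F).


intersection data:
  W12={x8,x16,x25} W13={x18,x22,x25} W14={x14,x17,x22} W15={x15,x17,x24} W16={x8,x19,x24} W23={x25,x27,x31} W24={x3,x10,x29} W25={x10,x21,x27} W26={x3,x8,x26} W34={x20,x22,x30} W35={x4,x23,x27} W36={x4,x13,x20,x28} W45={x10,x17,x32} W46={x3,x6,x20} W56={x4,x12,x24}
  W123={x25} W126={x8} W134={x22} W145={x17} W156={x24} W235={x27} W245={x10} W246={x3} W346={x20} W356={x4}
components per intersection:
  W1: {x8,x9,x14,x15,x16,x17,x18,x19,x22,x24,x25}
  W2: {x1,x3,x8,x10,x16,x21,x25,x26,x27,x29,x31}
  W3: {x4,x11,x13,x18,x20,x22,x23,x25,x27,x28,x30,x31}
  W4: {x3,x6,x7,x10,x14,x17,x20,x22,x29,x30,x32}
  W5: {x4,x5,x10,x12,x15,x17,x21,x23,x24,x27,x32}
  W6: {x2,x3,x4,x6,x8,x12,x13,x19,x20,x24,x26,x28}
  W12: {x8,x16,x25}
  W13: {x18,x22,x25}
  W14: {x14,x17,x22}
  W15: {x15,x17,x24}
  W16: {x8,x19,x24}
  W23: {x25,x27,x31}
  W24: {x3,x10,x29}
  W25: {x10,x21,x27}
  W26: {x3,x8,x26}
  W34: {x20,x22,x30}
  W35: {x4,x23,x27}
  W36: {x4,x13,x20,x28}
  W45: {x10,x17,x32}
  W46: {x3,x6,x20}
  W56: {x4,x12,x24}
  W123: {x25}
  W126: {x8}
  W134: {x22}
  W145: {x17}
  W156: {x24}
  W235: {x27}
  W245: {x10}
  W246: {x3}
  W346: {x20}
  W356: {x4}
C dims 6,15,10; δ0: rk 5, SNF 1^5; δ1: rk 10, SNF 1^9·2
Ȟ^0 = (6 − 5) − 0 = 1, so Ȟ^0 ≅ Z
Ȟ^1 = (15 − 10) − 5 = 0, so Ȟ^1 ≅ 0
Ȟ^2 = (10 − 0) − 10 = 0 plus torsion [2], so Ȟ^2 ≅ Z/2

Ȟ^0 ≅ Z; Ȟ^1 ≅ 0; Ȟ^2 ≅ Z/2
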